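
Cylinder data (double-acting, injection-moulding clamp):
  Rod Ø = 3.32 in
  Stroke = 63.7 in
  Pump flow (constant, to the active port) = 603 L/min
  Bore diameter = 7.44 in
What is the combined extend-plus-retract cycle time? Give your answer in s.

Cap-side area A_cap = π/4 × (7.44 in)² = 43.47 in^2
Rod-side annular area A_ann = π/4 × (7.44² − 3.32²) = 34.82 in^2
t_ext = A_cap·L/Q = 4.516 s
t_ret = A_ann·L/Q = 3.616 s
t_cycle = t_ext + t_ret

t ≈ 8.13 s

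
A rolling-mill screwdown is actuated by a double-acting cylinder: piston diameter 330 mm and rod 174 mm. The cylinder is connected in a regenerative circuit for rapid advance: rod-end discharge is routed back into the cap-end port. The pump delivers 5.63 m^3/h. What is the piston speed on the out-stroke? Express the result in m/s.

v ≈ 0.0658 m/s

In regeneration the rod-end outflow joins the pump flow into the cap end, so the net volume the pump must supply per unit advance equals the rod cross-section area.
Rod cross-section A_rod = π/4 × (174 mm)² = 23780 mm^2
v = Q_pump / A_rod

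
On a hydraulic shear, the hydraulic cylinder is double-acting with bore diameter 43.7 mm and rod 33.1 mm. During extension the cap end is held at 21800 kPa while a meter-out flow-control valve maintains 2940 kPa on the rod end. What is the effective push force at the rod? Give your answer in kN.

F ≈ 30.8 kN

Cap-side area A_cap = π/4 × (43.7 mm)² = 1500 mm^2
Rod-side annular area A_ann = π/4 × (43.7² − 33.1²) = 639.4 mm^2
Net thrust = P_cap·A_cap − P_rod·A_ann = 32.70 kN − 1.880 kN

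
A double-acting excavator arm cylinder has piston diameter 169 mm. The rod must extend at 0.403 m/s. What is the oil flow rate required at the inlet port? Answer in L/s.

Q ≈ 9.04 L/s

Cap-side area A_cap = π/4 × (169 mm)² = 22430 mm^2
Q = A × v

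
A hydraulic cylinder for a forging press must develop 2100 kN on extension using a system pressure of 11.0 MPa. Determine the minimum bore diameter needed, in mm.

D ≈ 493 mm

Extension force acts on the full piston face: F = P × (π/4)D².
D = √(4F / (πP)) = √(4 × 2100 kN / (π × 11.0 MPa))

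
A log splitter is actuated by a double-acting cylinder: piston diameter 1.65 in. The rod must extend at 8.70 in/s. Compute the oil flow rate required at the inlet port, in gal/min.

Cap-side area A_cap = π/4 × (1.65 in)² = 2.138 in^2
Q = A × v

Q ≈ 4.83 gal/min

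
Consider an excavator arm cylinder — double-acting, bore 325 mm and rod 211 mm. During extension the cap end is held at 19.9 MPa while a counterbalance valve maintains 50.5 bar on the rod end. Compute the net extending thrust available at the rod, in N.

F ≈ 1.41e6 N

Cap-side area A_cap = π/4 × (325 mm)² = 82960 mm^2
Rod-side annular area A_ann = π/4 × (325² − 211²) = 47990 mm^2
Net thrust = P_cap·A_cap − P_rod·A_ann = 1.651e6 N − 2.424e5 N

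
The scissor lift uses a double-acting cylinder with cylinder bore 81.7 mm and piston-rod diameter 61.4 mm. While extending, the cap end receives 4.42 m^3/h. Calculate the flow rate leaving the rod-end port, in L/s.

Cap-side area A_cap = π/4 × (81.7 mm)² = 5242 mm^2
Rod-side annular area A_ann = π/4 × (81.7² − 61.4²) = 2282 mm^2
Piston speed v = Q_in/A_cap; rod-end outflow Q_out = v × A_ann = Q_in × A_ann/A_cap.

Q_out ≈ 0.534 L/s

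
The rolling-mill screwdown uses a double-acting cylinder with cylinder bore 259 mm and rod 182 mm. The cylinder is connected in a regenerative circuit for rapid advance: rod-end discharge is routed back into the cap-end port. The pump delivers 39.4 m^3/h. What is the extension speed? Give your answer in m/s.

In regeneration the rod-end outflow joins the pump flow into the cap end, so the net volume the pump must supply per unit advance equals the rod cross-section area.
Rod cross-section A_rod = π/4 × (182 mm)² = 26020 mm^2
v = Q_pump / A_rod

v ≈ 0.421 m/s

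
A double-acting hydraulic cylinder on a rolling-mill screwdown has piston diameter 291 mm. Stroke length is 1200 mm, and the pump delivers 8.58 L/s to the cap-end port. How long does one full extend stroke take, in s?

Cap-side area A_cap = π/4 × (291 mm)² = 66510 mm^2
Swept volume V = A × L; t = V / Q = A·L / Q

t ≈ 9.30 s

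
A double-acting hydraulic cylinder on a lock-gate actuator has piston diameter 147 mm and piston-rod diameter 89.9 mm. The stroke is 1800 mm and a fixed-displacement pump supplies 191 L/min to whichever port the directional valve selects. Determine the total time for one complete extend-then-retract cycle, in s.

Cap-side area A_cap = π/4 × (147 mm)² = 16970 mm^2
Rod-side annular area A_ann = π/4 × (147² − 89.9²) = 10620 mm^2
t_ext = A_cap·L/Q = 9.597 s
t_ret = A_ann·L/Q = 6.007 s
t_cycle = t_ext + t_ret

t ≈ 15.6 s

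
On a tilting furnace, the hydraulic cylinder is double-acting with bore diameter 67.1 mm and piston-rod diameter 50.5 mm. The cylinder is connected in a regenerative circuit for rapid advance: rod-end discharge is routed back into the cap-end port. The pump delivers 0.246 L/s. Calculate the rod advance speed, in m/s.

v ≈ 0.123 m/s

In regeneration the rod-end outflow joins the pump flow into the cap end, so the net volume the pump must supply per unit advance equals the rod cross-section area.
Rod cross-section A_rod = π/4 × (50.5 mm)² = 2003 mm^2
v = Q_pump / A_rod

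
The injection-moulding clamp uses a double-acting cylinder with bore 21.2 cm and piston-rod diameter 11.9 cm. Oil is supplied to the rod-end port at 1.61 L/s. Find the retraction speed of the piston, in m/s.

v ≈ 0.0666 m/s

Rod-side annular area A_ann = π/4 × (21.2² − 11.9²) = 241.8 cm^2
Flow into the rod-end port fills the annular volume.
v = Q / A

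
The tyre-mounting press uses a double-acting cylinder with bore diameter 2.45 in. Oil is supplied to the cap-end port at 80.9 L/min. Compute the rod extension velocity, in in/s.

v ≈ 17.5 in/s

Cap-side area A_cap = π/4 × (2.45 in)² = 4.714 in^2
v = Q / A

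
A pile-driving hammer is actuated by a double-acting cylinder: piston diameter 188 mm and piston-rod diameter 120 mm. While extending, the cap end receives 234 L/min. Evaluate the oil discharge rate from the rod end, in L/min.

Q_out ≈ 139 L/min

Cap-side area A_cap = π/4 × (188 mm)² = 27760 mm^2
Rod-side annular area A_ann = π/4 × (188² − 120²) = 16450 mm^2
Piston speed v = Q_in/A_cap; rod-end outflow Q_out = v × A_ann = Q_in × A_ann/A_cap.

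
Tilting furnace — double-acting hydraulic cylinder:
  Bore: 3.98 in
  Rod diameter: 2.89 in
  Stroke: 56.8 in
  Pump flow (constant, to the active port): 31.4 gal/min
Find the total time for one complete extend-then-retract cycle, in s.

Cap-side area A_cap = π/4 × (3.98 in)² = 12.44 in^2
Rod-side annular area A_ann = π/4 × (3.98² − 2.89²) = 5.881 in^2
t_ext = A_cap·L/Q = 5.845 s
t_ret = A_ann·L/Q = 2.763 s
t_cycle = t_ext + t_ret

t ≈ 8.61 s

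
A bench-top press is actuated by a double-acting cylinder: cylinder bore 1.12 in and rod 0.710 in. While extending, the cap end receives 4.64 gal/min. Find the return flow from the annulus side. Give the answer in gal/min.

Q_out ≈ 2.78 gal/min

Cap-side area A_cap = π/4 × (1.12 in)² = 0.9852 in^2
Rod-side annular area A_ann = π/4 × (1.12² − 0.710²) = 0.5893 in^2
Piston speed v = Q_in/A_cap; rod-end outflow Q_out = v × A_ann = Q_in × A_ann/A_cap.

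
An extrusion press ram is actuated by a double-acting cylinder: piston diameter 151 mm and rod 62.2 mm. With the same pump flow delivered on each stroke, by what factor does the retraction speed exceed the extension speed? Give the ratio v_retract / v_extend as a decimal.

Cap-side area A_cap = π/4 × (151 mm)² = 17910 mm^2
Rod-side annular area A_ann = π/4 × (151² − 62.2²) = 14870 mm^2
For equal Q, v ∝ 1/A, so v_ret/v_ext = A_cap/A_ann.

v_ret/v_ext ≈ 1.20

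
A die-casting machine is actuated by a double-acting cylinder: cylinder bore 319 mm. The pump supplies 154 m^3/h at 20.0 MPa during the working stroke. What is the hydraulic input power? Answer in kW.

Hydraulic power = P × Q

W ≈ 856 kW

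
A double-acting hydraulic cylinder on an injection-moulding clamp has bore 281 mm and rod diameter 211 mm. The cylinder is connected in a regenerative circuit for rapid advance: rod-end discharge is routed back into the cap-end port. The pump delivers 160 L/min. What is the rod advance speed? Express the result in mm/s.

In regeneration the rod-end outflow joins the pump flow into the cap end, so the net volume the pump must supply per unit advance equals the rod cross-section area.
Rod cross-section A_rod = π/4 × (211 mm)² = 34970 mm^2
v = Q_pump / A_rod

v ≈ 76.3 mm/s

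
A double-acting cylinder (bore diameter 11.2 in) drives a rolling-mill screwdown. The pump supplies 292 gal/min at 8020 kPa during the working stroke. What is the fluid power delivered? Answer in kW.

W ≈ 148 kW

Hydraulic power = P × Q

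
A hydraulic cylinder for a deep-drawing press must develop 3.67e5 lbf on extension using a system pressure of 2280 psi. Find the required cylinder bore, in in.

D ≈ 14.3 in

Extension force acts on the full piston face: F = P × (π/4)D².
D = √(4F / (πP)) = √(4 × 3.67e5 lbf / (π × 2280 psi))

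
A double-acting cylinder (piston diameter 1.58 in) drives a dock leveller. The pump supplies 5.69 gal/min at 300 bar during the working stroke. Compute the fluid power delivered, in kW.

W ≈ 10.8 kW

Hydraulic power = P × Q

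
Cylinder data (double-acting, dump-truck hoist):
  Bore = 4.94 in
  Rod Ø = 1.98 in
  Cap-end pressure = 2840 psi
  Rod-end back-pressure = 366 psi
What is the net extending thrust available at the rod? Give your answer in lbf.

Cap-side area A_cap = π/4 × (4.94 in)² = 19.17 in^2
Rod-side annular area A_ann = π/4 × (4.94² − 1.98²) = 16.09 in^2
Net thrust = P_cap·A_cap − P_rod·A_ann = 54430 lbf − 5888 lbf

F ≈ 48500 lbf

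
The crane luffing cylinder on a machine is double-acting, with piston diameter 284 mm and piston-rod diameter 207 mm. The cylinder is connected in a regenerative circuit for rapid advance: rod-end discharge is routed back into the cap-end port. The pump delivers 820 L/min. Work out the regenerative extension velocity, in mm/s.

v ≈ 406 mm/s

In regeneration the rod-end outflow joins the pump flow into the cap end, so the net volume the pump must supply per unit advance equals the rod cross-section area.
Rod cross-section A_rod = π/4 × (207 mm)² = 33650 mm^2
v = Q_pump / A_rod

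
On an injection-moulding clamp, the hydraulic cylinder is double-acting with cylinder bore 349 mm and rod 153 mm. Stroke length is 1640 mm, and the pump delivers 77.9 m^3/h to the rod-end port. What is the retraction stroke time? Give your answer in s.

t ≈ 5.86 s

Rod-side annular area A_ann = π/4 × (349² − 153²) = 77280 mm^2
Swept volume V = A × L; t = V / Q = A·L / Q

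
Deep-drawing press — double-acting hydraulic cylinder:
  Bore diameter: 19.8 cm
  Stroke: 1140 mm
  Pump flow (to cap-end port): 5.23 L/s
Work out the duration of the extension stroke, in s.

Cap-side area A_cap = π/4 × (19.8 cm)² = 307.9 cm^2
Swept volume V = A × L; t = V / Q = A·L / Q

t ≈ 6.71 s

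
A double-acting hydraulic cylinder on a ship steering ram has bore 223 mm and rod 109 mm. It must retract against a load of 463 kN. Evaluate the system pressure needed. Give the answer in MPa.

P ≈ 15.6 MPa

Rod-side annular area A_ann = π/4 × (223² − 109²) = 29730 mm^2
Retraction: pressure acts on the annular area.
P = F / A = 463 kN / A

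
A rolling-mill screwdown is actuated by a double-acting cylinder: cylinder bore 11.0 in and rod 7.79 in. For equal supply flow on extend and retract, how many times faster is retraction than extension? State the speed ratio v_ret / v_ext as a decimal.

v_ret/v_ext ≈ 2.01

Cap-side area A_cap = π/4 × (11.0 in)² = 95.03 in^2
Rod-side annular area A_ann = π/4 × (11.0² − 7.79²) = 47.37 in^2
For equal Q, v ∝ 1/A, so v_ret/v_ext = A_cap/A_ann.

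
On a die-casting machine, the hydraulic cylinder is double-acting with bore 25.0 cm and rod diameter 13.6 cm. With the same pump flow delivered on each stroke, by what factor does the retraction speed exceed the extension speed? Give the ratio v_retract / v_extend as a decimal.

Cap-side area A_cap = π/4 × (25.0 cm)² = 490.9 cm^2
Rod-side annular area A_ann = π/4 × (25.0² − 13.6²) = 345.6 cm^2
For equal Q, v ∝ 1/A, so v_ret/v_ext = A_cap/A_ann.

v_ret/v_ext ≈ 1.42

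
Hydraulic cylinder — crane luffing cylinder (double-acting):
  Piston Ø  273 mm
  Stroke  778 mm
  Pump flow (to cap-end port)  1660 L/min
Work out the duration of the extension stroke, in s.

Cap-side area A_cap = π/4 × (273 mm)² = 58530 mm^2
Swept volume V = A × L; t = V / Q = A·L / Q

t ≈ 1.65 s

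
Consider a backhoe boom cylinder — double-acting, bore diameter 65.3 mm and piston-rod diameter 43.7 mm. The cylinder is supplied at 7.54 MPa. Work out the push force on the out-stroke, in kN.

F ≈ 25.3 kN

Cap-side area A_cap = π/4 × (65.3 mm)² = 3349 mm^2
F = P × A_cap = 7.54 MPa × A_cap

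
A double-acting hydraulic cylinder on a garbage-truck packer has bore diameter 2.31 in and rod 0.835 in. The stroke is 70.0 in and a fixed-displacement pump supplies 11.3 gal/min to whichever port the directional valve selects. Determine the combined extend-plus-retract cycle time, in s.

t ≈ 12.6 s

Cap-side area A_cap = π/4 × (2.31 in)² = 4.191 in^2
Rod-side annular area A_ann = π/4 × (2.31² − 0.835²) = 3.643 in^2
t_ext = A_cap·L/Q = 6.743 s
t_ret = A_ann·L/Q = 5.862 s
t_cycle = t_ext + t_ret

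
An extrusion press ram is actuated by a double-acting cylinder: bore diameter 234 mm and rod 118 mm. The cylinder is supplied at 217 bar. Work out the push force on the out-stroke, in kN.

F ≈ 933 kN

Cap-side area A_cap = π/4 × (234 mm)² = 43010 mm^2
F = P × A_cap = 217 bar × A_cap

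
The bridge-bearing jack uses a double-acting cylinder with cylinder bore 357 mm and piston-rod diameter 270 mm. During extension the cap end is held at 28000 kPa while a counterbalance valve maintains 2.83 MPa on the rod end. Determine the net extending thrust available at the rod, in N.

F ≈ 2.68e6 N

Cap-side area A_cap = π/4 × (357 mm)² = 1.001e5 mm^2
Rod-side annular area A_ann = π/4 × (357² − 270²) = 42840 mm^2
Net thrust = P_cap·A_cap − P_rod·A_ann = 2.803e6 N − 1.212e5 N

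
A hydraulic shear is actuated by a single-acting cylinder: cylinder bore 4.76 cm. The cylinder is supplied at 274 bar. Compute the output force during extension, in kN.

F ≈ 48.8 kN

Cap-side area A_cap = π/4 × (4.76 cm)² = 17.80 cm^2
F = P × A_cap = 274 bar × A_cap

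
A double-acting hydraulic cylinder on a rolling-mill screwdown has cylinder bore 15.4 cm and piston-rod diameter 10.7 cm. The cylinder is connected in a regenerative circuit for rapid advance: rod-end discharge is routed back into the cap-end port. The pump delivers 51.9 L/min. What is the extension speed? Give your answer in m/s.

In regeneration the rod-end outflow joins the pump flow into the cap end, so the net volume the pump must supply per unit advance equals the rod cross-section area.
Rod cross-section A_rod = π/4 × (10.7 cm)² = 89.92 cm^2
v = Q_pump / A_rod

v ≈ 0.0962 m/s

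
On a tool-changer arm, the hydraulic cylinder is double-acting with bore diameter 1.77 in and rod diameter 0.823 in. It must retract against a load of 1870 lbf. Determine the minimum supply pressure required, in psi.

Rod-side annular area A_ann = π/4 × (1.77² − 0.823²) = 1.929 in^2
Retraction: pressure acts on the annular area.
P = F / A = 1870 lbf / A

P ≈ 970 psi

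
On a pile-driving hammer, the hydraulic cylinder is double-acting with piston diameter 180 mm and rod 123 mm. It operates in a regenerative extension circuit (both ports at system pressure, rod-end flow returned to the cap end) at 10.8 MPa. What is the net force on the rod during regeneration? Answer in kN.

F ≈ 128 kN

With equal pressure on both faces, forces on the annular region cancel; the net push is pressure × rod cross-section.
Rod cross-section A_rod = π/4 × (123 mm)² = 11880 mm^2
F = P × A_rod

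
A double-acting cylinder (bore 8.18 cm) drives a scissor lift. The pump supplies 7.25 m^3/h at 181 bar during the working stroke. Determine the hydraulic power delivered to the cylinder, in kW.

Hydraulic power = P × Q

W ≈ 36.5 kW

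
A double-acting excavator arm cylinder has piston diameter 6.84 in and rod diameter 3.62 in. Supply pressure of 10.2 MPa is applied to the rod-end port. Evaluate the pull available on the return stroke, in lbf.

Rod-side annular area A_ann = π/4 × (6.84² − 3.62²) = 26.45 in^2
On retraction the pressure acts on the annular area (bore minus rod).
F = P × A_ann

F ≈ 39100 lbf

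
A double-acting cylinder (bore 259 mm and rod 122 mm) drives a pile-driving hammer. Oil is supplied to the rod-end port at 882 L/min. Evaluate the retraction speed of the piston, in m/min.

Rod-side annular area A_ann = π/4 × (259² − 122²) = 41000 mm^2
Flow into the rod-end port fills the annular volume.
v = Q / A

v ≈ 21.5 m/min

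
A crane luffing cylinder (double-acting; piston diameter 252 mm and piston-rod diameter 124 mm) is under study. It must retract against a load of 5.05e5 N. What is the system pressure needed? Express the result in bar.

Rod-side annular area A_ann = π/4 × (252² − 124²) = 37800 mm^2
Retraction: pressure acts on the annular area.
P = F / A = 5.05e5 N / A

P ≈ 134 bar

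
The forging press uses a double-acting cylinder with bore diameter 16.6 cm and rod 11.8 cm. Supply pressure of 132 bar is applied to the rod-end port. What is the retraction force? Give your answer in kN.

F ≈ 141 kN

Rod-side annular area A_ann = π/4 × (16.6² − 11.8²) = 107.1 cm^2
On retraction the pressure acts on the annular area (bore minus rod).
F = P × A_ann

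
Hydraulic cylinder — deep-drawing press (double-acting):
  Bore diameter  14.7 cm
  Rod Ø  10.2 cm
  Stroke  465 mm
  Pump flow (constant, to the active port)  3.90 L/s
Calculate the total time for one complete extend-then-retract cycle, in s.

Cap-side area A_cap = π/4 × (14.7 cm)² = 169.7 cm^2
Rod-side annular area A_ann = π/4 × (14.7² − 10.2²) = 88.00 cm^2
t_ext = A_cap·L/Q = 2.024 s
t_ret = A_ann·L/Q = 1.049 s
t_cycle = t_ext + t_ret

t ≈ 3.07 s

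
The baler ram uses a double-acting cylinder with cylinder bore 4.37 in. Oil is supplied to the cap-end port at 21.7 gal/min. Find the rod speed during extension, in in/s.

Cap-side area A_cap = π/4 × (4.37 in)² = 15.00 in^2
v = Q / A

v ≈ 5.57 in/s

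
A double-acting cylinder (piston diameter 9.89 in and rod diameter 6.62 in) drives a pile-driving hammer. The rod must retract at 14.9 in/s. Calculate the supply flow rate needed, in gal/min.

Q ≈ 164 gal/min

Rod-side annular area A_ann = π/4 × (9.89² − 6.62²) = 42.40 in^2
Q = A × v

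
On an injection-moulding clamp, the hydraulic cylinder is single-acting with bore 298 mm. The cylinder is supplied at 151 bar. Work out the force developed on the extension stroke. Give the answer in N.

F ≈ 1.05e6 N

Cap-side area A_cap = π/4 × (298 mm)² = 69750 mm^2
F = P × A_cap = 151 bar × A_cap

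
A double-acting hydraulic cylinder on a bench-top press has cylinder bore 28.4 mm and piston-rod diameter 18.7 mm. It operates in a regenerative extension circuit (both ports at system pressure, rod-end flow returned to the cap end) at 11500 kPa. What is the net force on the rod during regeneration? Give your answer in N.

With equal pressure on both faces, forces on the annular region cancel; the net push is pressure × rod cross-section.
Rod cross-section A_rod = π/4 × (18.7 mm)² = 274.6 mm^2
F = P × A_rod

F ≈ 3160 N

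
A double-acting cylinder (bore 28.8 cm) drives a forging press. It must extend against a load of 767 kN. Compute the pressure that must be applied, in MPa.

P ≈ 11.8 MPa

Cap-side area A_cap = π/4 × (28.8 cm)² = 651.4 cm^2
P = F / A = 767 kN / A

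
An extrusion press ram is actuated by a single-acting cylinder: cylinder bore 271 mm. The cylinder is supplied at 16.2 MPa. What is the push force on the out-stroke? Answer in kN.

Cap-side area A_cap = π/4 × (271 mm)² = 57680 mm^2
F = P × A_cap = 16.2 MPa × A_cap

F ≈ 934 kN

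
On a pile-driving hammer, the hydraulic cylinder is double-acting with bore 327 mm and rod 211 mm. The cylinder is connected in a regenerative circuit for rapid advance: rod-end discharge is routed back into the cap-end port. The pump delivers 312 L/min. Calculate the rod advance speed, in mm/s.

v ≈ 149 mm/s

In regeneration the rod-end outflow joins the pump flow into the cap end, so the net volume the pump must supply per unit advance equals the rod cross-section area.
Rod cross-section A_rod = π/4 × (211 mm)² = 34970 mm^2
v = Q_pump / A_rod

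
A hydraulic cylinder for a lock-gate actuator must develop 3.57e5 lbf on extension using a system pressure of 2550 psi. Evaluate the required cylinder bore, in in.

D ≈ 13.4 in

Extension force acts on the full piston face: F = P × (π/4)D².
D = √(4F / (πP)) = √(4 × 3.57e5 lbf / (π × 2550 psi))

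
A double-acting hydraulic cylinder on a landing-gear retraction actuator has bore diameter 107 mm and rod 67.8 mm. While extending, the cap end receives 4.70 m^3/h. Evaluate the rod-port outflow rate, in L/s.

Cap-side area A_cap = π/4 × (107 mm)² = 8992 mm^2
Rod-side annular area A_ann = π/4 × (107² − 67.8²) = 5382 mm^2
Piston speed v = Q_in/A_cap; rod-end outflow Q_out = v × A_ann = Q_in × A_ann/A_cap.

Q_out ≈ 0.781 L/s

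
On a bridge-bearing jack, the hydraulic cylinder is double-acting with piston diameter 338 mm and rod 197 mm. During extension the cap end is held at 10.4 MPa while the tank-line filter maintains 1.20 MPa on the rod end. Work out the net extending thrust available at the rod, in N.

F ≈ 8.62e5 N

Cap-side area A_cap = π/4 × (338 mm)² = 89730 mm^2
Rod-side annular area A_ann = π/4 × (338² − 197²) = 59250 mm^2
Net thrust = P_cap·A_cap − P_rod·A_ann = 9.332e5 N − 71100 N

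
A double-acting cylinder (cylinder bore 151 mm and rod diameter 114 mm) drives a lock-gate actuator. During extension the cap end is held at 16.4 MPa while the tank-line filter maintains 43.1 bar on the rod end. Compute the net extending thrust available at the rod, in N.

Cap-side area A_cap = π/4 × (151 mm)² = 17910 mm^2
Rod-side annular area A_ann = π/4 × (151² − 114²) = 7701 mm^2
Net thrust = P_cap·A_cap − P_rod·A_ann = 2.937e5 N − 33190 N

F ≈ 2.60e5 N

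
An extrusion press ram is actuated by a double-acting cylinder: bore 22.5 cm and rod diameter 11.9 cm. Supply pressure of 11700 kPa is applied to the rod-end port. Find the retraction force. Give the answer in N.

Rod-side annular area A_ann = π/4 × (22.5² − 11.9²) = 286.4 cm^2
On retraction the pressure acts on the annular area (bore minus rod).
F = P × A_ann

F ≈ 3.35e5 N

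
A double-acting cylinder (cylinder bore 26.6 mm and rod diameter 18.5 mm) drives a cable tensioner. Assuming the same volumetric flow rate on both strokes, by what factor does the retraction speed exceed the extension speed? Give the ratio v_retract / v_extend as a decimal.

Cap-side area A_cap = π/4 × (26.6 mm)² = 555.7 mm^2
Rod-side annular area A_ann = π/4 × (26.6² − 18.5²) = 286.9 mm^2
For equal Q, v ∝ 1/A, so v_ret/v_ext = A_cap/A_ann.

v_ret/v_ext ≈ 1.94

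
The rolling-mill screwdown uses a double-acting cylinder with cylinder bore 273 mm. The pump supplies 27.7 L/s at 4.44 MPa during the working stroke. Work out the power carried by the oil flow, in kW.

Hydraulic power = P × Q

W ≈ 123 kW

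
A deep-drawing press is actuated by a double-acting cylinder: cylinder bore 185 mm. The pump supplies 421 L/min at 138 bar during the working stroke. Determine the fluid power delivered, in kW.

W ≈ 96.8 kW

Hydraulic power = P × Q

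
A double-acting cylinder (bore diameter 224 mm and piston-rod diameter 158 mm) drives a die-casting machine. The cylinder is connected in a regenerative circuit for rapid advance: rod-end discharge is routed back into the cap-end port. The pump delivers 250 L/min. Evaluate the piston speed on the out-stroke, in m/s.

v ≈ 0.213 m/s

In regeneration the rod-end outflow joins the pump flow into the cap end, so the net volume the pump must supply per unit advance equals the rod cross-section area.
Rod cross-section A_rod = π/4 × (158 mm)² = 19610 mm^2
v = Q_pump / A_rod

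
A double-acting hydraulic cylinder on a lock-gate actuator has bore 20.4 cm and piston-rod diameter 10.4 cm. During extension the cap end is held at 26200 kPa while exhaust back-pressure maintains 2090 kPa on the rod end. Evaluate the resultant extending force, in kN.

F ≈ 806 kN

Cap-side area A_cap = π/4 × (20.4 cm)² = 326.9 cm^2
Rod-side annular area A_ann = π/4 × (20.4² − 10.4²) = 241.9 cm^2
Net thrust = P_cap·A_cap − P_rod·A_ann = 856.4 kN − 50.56 kN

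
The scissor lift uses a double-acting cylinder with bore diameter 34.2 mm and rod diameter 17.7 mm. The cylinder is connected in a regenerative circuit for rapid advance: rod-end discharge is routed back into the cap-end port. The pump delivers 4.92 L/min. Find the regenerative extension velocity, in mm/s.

v ≈ 333 mm/s

In regeneration the rod-end outflow joins the pump flow into the cap end, so the net volume the pump must supply per unit advance equals the rod cross-section area.
Rod cross-section A_rod = π/4 × (17.7 mm)² = 246.1 mm^2
v = Q_pump / A_rod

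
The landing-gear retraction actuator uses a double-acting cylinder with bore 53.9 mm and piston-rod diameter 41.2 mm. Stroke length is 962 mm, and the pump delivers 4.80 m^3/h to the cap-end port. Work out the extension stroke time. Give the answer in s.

Cap-side area A_cap = π/4 × (53.9 mm)² = 2282 mm^2
Swept volume V = A × L; t = V / Q = A·L / Q

t ≈ 1.65 s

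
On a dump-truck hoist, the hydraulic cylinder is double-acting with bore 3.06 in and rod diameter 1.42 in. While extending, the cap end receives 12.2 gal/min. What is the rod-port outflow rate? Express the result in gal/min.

Cap-side area A_cap = π/4 × (3.06 in)² = 7.354 in^2
Rod-side annular area A_ann = π/4 × (3.06² − 1.42²) = 5.770 in^2
Piston speed v = Q_in/A_cap; rod-end outflow Q_out = v × A_ann = Q_in × A_ann/A_cap.

Q_out ≈ 9.57 gal/min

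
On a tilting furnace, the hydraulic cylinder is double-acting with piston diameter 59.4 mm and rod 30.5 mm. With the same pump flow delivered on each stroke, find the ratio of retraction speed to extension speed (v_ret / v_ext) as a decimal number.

Cap-side area A_cap = π/4 × (59.4 mm)² = 2771 mm^2
Rod-side annular area A_ann = π/4 × (59.4² − 30.5²) = 2041 mm^2
For equal Q, v ∝ 1/A, so v_ret/v_ext = A_cap/A_ann.

v_ret/v_ext ≈ 1.36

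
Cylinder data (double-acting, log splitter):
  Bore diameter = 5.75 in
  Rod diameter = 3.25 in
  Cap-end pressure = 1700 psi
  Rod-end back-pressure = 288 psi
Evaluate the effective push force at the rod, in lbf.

Cap-side area A_cap = π/4 × (5.75 in)² = 25.97 in^2
Rod-side annular area A_ann = π/4 × (5.75² − 3.25²) = 17.67 in^2
Net thrust = P_cap·A_cap − P_rod·A_ann = 44140 lbf − 5089 lbf

F ≈ 39100 lbf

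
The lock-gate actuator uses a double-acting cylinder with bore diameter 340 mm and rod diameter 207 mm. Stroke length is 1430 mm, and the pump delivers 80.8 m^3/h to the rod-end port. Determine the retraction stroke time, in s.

Rod-side annular area A_ann = π/4 × (340² − 207²) = 57140 mm^2
Swept volume V = A × L; t = V / Q = A·L / Q

t ≈ 3.64 s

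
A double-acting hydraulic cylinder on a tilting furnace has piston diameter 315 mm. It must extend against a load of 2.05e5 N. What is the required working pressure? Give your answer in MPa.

Cap-side area A_cap = π/4 × (315 mm)² = 77930 mm^2
P = F / A = 2.05e5 N / A

P ≈ 2.63 MPa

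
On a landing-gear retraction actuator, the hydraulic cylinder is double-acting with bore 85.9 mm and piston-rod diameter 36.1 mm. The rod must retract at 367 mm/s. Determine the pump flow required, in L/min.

Q ≈ 105 L/min

Rod-side annular area A_ann = π/4 × (85.9² − 36.1²) = 4772 mm^2
Q = A × v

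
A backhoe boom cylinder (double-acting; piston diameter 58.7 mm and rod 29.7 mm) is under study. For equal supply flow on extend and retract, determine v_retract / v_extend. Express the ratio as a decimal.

v_ret/v_ext ≈ 1.34

Cap-side area A_cap = π/4 × (58.7 mm)² = 2706 mm^2
Rod-side annular area A_ann = π/4 × (58.7² − 29.7²) = 2013 mm^2
For equal Q, v ∝ 1/A, so v_ret/v_ext = A_cap/A_ann.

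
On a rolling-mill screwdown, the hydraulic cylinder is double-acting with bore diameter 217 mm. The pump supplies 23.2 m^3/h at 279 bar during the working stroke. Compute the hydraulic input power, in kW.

Hydraulic power = P × Q

W ≈ 180 kW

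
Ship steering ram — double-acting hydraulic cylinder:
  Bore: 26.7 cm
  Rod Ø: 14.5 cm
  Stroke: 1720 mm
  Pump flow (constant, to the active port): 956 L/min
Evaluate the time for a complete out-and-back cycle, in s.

t ≈ 10.3 s

Cap-side area A_cap = π/4 × (26.7 cm)² = 559.9 cm^2
Rod-side annular area A_ann = π/4 × (26.7² − 14.5²) = 394.8 cm^2
t_ext = A_cap·L/Q = 6.044 s
t_ret = A_ann·L/Q = 4.262 s
t_cycle = t_ext + t_ret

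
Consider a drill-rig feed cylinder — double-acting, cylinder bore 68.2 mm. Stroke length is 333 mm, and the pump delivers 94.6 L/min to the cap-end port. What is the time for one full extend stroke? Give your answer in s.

Cap-side area A_cap = π/4 × (68.2 mm)² = 3653 mm^2
Swept volume V = A × L; t = V / Q = A·L / Q

t ≈ 0.772 s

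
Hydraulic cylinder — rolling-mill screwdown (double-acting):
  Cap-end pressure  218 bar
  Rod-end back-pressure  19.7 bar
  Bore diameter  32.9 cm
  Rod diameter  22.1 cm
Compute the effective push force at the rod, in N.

F ≈ 1.76e6 N

Cap-side area A_cap = π/4 × (32.9 cm)² = 850.1 cm^2
Rod-side annular area A_ann = π/4 × (32.9² − 22.1²) = 466.5 cm^2
Net thrust = P_cap·A_cap − P_rod·A_ann = 1.853e6 N − 91910 N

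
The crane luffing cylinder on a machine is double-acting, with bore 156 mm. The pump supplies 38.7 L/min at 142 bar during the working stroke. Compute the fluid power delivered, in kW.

Hydraulic power = P × Q

W ≈ 9.16 kW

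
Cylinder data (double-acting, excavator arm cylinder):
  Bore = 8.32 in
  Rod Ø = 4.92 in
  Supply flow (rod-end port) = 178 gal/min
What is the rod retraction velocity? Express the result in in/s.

v ≈ 19.4 in/s

Rod-side annular area A_ann = π/4 × (8.32² − 4.92²) = 35.36 in^2
Flow into the rod-end port fills the annular volume.
v = Q / A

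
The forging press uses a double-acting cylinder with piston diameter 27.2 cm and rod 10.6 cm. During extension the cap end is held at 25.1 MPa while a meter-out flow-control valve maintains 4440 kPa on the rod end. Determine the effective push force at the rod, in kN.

F ≈ 1240 kN

Cap-side area A_cap = π/4 × (27.2 cm)² = 581.1 cm^2
Rod-side annular area A_ann = π/4 × (27.2² − 10.6²) = 492.8 cm^2
Net thrust = P_cap·A_cap − P_rod·A_ann = 1458 kN − 218.8 kN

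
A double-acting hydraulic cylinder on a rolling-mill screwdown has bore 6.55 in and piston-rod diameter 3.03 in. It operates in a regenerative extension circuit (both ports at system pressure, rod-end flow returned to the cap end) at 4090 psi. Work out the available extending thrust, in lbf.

F ≈ 29500 lbf

With equal pressure on both faces, forces on the annular region cancel; the net push is pressure × rod cross-section.
Rod cross-section A_rod = π/4 × (3.03 in)² = 7.211 in^2
F = P × A_rod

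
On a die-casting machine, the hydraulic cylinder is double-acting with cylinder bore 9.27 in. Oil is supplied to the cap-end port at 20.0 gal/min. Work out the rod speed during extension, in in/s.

v ≈ 1.14 in/s

Cap-side area A_cap = π/4 × (9.27 in)² = 67.49 in^2
v = Q / A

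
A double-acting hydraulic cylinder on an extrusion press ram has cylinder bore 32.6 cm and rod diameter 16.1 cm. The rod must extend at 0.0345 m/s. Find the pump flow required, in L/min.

Cap-side area A_cap = π/4 × (32.6 cm)² = 834.7 cm^2
Q = A × v

Q ≈ 173 L/min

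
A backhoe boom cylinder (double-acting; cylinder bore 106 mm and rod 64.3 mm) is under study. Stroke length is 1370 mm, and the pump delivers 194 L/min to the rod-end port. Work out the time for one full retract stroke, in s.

t ≈ 2.36 s

Rod-side annular area A_ann = π/4 × (106² − 64.3²) = 5578 mm^2
Swept volume V = A × L; t = V / Q = A·L / Q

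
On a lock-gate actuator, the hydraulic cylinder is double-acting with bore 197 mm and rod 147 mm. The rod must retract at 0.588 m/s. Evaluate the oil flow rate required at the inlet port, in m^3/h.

Rod-side annular area A_ann = π/4 × (197² − 147²) = 13510 mm^2
Q = A × v

Q ≈ 28.6 m^3/h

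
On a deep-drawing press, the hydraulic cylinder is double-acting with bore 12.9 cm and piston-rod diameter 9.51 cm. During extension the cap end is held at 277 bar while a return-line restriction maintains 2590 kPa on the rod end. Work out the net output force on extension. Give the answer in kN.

Cap-side area A_cap = π/4 × (12.9 cm)² = 130.7 cm^2
Rod-side annular area A_ann = π/4 × (12.9² − 9.51²) = 59.67 cm^2
Net thrust = P_cap·A_cap − P_rod·A_ann = 362.0 kN − 15.45 kN

F ≈ 347 kN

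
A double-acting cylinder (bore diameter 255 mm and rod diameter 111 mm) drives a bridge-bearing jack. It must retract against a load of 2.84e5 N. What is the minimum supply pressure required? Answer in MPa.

P ≈ 6.86 MPa

Rod-side annular area A_ann = π/4 × (255² − 111²) = 41390 mm^2
Retraction: pressure acts on the annular area.
P = F / A = 2.84e5 N / A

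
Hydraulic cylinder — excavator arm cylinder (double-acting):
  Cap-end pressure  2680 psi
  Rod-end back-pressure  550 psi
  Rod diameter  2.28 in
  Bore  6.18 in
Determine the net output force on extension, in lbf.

Cap-side area A_cap = π/4 × (6.18 in)² = 30.00 in^2
Rod-side annular area A_ann = π/4 × (6.18² − 2.28²) = 25.91 in^2
Net thrust = P_cap·A_cap − P_rod·A_ann = 80390 lbf − 14250 lbf

F ≈ 66100 lbf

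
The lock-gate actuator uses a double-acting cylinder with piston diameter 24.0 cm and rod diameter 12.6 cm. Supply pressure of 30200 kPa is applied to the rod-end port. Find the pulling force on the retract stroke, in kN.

F ≈ 990 kN

Rod-side annular area A_ann = π/4 × (24.0² − 12.6²) = 327.7 cm^2
On retraction the pressure acts on the annular area (bore minus rod).
F = P × A_ann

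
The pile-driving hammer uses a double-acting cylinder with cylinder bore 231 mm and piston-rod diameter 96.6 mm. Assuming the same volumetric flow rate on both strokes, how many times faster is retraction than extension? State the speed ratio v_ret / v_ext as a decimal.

Cap-side area A_cap = π/4 × (231 mm)² = 41910 mm^2
Rod-side annular area A_ann = π/4 × (231² − 96.6²) = 34580 mm^2
For equal Q, v ∝ 1/A, so v_ret/v_ext = A_cap/A_ann.

v_ret/v_ext ≈ 1.21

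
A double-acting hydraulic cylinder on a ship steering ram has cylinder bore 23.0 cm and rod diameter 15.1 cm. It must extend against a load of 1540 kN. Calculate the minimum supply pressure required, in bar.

P ≈ 371 bar

Cap-side area A_cap = π/4 × (23.0 cm)² = 415.5 cm^2
P = F / A = 1540 kN / A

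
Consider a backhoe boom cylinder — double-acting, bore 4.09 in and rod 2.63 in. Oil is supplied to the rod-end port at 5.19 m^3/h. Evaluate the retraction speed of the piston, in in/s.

v ≈ 11.4 in/s

Rod-side annular area A_ann = π/4 × (4.09² − 2.63²) = 7.706 in^2
Flow into the rod-end port fills the annular volume.
v = Q / A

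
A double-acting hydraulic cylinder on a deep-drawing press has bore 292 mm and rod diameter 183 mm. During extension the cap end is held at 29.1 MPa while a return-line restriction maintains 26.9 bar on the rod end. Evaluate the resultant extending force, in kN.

Cap-side area A_cap = π/4 × (292 mm)² = 66970 mm^2
Rod-side annular area A_ann = π/4 × (292² − 183²) = 40660 mm^2
Net thrust = P_cap·A_cap − P_rod·A_ann = 1949 kN − 109.4 kN

F ≈ 1840 kN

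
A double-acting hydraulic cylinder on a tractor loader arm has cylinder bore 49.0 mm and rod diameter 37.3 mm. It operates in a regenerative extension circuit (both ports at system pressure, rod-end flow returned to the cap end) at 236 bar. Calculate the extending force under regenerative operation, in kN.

With equal pressure on both faces, forces on the annular region cancel; the net push is pressure × rod cross-section.
Rod cross-section A_rod = π/4 × (37.3 mm)² = 1093 mm^2
F = P × A_rod

F ≈ 25.8 kN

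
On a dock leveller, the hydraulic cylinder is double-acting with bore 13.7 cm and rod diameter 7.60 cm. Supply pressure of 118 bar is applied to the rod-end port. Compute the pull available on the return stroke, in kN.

F ≈ 120 kN

Rod-side annular area A_ann = π/4 × (13.7² − 7.60²) = 102.0 cm^2
On retraction the pressure acts on the annular area (bore minus rod).
F = P × A_ann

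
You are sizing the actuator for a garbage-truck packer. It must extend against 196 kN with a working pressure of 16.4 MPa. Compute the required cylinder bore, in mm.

Extension force acts on the full piston face: F = P × (π/4)D².
D = √(4F / (πP)) = √(4 × 196 kN / (π × 16.4 MPa))

D ≈ 123 mm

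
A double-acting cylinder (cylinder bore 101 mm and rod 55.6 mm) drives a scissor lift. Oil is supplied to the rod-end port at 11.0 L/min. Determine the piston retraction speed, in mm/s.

v ≈ 32.8 mm/s

Rod-side annular area A_ann = π/4 × (101² − 55.6²) = 5584 mm^2
Flow into the rod-end port fills the annular volume.
v = Q / A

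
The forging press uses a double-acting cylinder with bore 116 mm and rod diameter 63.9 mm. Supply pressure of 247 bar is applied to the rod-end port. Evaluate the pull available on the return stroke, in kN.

F ≈ 182 kN

Rod-side annular area A_ann = π/4 × (116² − 63.9²) = 7361 mm^2
On retraction the pressure acts on the annular area (bore minus rod).
F = P × A_ann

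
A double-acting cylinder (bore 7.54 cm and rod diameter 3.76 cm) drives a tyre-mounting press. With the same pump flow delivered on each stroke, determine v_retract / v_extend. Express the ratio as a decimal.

v_ret/v_ext ≈ 1.33

Cap-side area A_cap = π/4 × (7.54 cm)² = 44.65 cm^2
Rod-side annular area A_ann = π/4 × (7.54² − 3.76²) = 33.55 cm^2
For equal Q, v ∝ 1/A, so v_ret/v_ext = A_cap/A_ann.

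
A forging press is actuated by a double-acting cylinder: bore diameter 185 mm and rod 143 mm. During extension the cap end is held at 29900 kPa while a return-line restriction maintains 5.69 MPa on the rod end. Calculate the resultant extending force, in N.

F ≈ 7.42e5 N

Cap-side area A_cap = π/4 × (185 mm)² = 26880 mm^2
Rod-side annular area A_ann = π/4 × (185² − 143²) = 10820 mm^2
Net thrust = P_cap·A_cap − P_rod·A_ann = 8.037e5 N − 61560 N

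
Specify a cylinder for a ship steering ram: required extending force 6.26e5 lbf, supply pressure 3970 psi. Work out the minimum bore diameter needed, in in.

Extension force acts on the full piston face: F = P × (π/4)D².
D = √(4F / (πP)) = √(4 × 6.26e5 lbf / (π × 3970 psi))

D ≈ 14.2 in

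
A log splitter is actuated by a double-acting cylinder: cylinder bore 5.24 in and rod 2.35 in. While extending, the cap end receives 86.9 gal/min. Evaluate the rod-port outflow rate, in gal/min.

Cap-side area A_cap = π/4 × (5.24 in)² = 21.57 in^2
Rod-side annular area A_ann = π/4 × (5.24² − 2.35²) = 17.23 in^2
Piston speed v = Q_in/A_cap; rod-end outflow Q_out = v × A_ann = Q_in × A_ann/A_cap.

Q_out ≈ 69.4 gal/min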